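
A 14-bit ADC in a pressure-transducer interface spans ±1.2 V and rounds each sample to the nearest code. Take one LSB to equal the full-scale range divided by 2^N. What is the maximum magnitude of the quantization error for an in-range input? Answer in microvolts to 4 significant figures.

Span: 1.2 V − (-1.2 V) = 2.4 V.
Step size = 2.4/16384 V = 146.484 µV.
Worst-case error for round-to-nearest is half an LSB: 73.24 µV.

73.24 µV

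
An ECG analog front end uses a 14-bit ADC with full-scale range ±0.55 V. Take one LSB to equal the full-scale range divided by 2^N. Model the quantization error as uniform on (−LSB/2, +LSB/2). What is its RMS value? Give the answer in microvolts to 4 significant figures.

19.38 µV

Full-scale range = 0.55 V − (-0.55 V) = 1.1 V.
Step size = 1.1/16384 V = 67.1387 µV.
V_rms = LSB/√12 = 67.1387 µV / √12 = 19.38 µV.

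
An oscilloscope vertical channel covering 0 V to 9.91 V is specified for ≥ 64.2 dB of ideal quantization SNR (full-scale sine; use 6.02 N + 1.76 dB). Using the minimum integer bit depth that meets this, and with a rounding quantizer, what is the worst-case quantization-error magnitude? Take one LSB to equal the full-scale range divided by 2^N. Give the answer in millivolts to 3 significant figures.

2.42 mV

Full-scale range = 9.91 V.
Solving 6.02 N ≥ 64.2 − 1.76: N ≥ 10.372. Round up → N = 11.
Step size = 9.91/2048 V = 4.8389 mV.
Max error for round-to-nearest is LSB/2 = 2.42 mV.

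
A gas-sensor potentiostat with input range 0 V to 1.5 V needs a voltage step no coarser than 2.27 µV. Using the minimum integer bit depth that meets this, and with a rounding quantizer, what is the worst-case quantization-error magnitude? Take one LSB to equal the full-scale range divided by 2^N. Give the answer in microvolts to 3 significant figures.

Range is 1.5 V.
Levels needed ≥ 1.5/2.27 µV = 660800. 2^20 = 1048576 suffices, so N_min = 20.
LSB = 1.5 V ÷ 2^20 = 1.5/1048576 V = 1.4305 µV.
Max error for round-to-nearest is LSB/2 = 0.715 µV.

0.715 µV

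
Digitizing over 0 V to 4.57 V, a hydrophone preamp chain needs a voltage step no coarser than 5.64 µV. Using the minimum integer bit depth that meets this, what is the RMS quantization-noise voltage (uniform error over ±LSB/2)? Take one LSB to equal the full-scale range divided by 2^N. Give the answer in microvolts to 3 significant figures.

1.26 µV

V_FS = 4.57 V.
Need 2^N ≥ 4.57 V / 5.64 µV = 810300 → N_min = 20.
Step size = 4.57/1048576 V = 4.3583 µV.
RMS noise = LSB/√12 = 1.26 µV.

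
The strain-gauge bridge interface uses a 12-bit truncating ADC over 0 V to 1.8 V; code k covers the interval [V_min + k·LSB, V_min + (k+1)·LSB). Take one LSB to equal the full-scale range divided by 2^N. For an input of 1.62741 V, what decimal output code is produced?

V_FS = 1.8 V. LSB = 1.8 V / 2^12 ≈ 439.5 µV.
code = ⌊(V_in − V_min)/LSB⌋ = ⌊(V_in − V_min) × 2^12 / range⌋
     = ⌊(1.62741 − (0)) × 4096 / 1.8⌋ = ⌊1.62741 × 4096/1.8⌋
     = ⌊3703.262⌋ = 3703.

3703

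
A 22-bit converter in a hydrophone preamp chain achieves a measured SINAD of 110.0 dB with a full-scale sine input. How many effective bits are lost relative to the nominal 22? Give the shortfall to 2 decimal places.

4.02 bits

N_eff = (110.0 − 1.76)/6.02 = 17.9801 bits.
22 − 17.9801 = 4.02 bits below nominal.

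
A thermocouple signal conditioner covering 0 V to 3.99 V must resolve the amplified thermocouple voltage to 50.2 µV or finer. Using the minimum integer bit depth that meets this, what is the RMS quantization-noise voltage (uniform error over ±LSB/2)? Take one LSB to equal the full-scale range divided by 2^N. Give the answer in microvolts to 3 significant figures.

Range is 3.99 V.
3.99 V / 50.2 µV = 79480. Since 2^16 = 65536 and 2^17 = 131072, N = 17.
LSB = 3.99 V ÷ 2^17 = 3.99/131072 V = 30.441 µV.
V_rms = LSB/√12 = 8.79 µV.

8.79 µV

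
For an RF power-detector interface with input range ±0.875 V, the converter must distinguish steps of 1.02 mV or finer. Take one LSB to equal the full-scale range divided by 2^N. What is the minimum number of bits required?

Span: 0.875 V − (-0.875 V) = 1.75 V.
1.75 V / 1.02 mV = 1716. Since 2^10 = 1024 and 2^11 = 2048, N = 11.

11 bits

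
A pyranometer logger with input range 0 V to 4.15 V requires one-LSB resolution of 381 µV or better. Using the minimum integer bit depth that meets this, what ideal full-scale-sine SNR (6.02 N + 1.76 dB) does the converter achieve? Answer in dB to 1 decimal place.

Range is 4.15 V.
Levels needed ≥ 4.15/381 µV = 10890. 2^14 = 16384 suffices, so N_min = 14.
6.02(14) + 1.76 = 86.04 dB.

86.0 dB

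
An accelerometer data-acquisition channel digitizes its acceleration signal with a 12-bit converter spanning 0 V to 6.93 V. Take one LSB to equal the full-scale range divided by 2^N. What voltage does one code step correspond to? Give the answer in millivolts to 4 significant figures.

1.692 mV

Span = 6.93 V.
There are 2^12 = 4096 steps.
One LSB is 6.93 V / 4096 = 1.692 mV.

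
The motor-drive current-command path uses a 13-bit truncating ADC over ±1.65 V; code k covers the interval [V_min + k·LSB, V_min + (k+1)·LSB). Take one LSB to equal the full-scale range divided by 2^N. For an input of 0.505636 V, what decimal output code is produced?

The full-scale span is 1.65 − (-1.65) = 3.3 V. LSB = 3.3 V / 2^13 ≈ 402.8 µV.
(V_in − V_min) × 2^13/range = (0.505636 − (-1.65)) × 8192/3.3 = 5351.203.
Floor → code = 5351.

5351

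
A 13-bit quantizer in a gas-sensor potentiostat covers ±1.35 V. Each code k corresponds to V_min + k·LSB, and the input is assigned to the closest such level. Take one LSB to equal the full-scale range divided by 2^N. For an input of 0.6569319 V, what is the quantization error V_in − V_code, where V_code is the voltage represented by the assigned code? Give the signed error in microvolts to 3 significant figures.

+59.3 µV

Full-scale range = 1.35 V − (-1.35 V) = 2.7 V. LSB = 2.7 V / 2^13 ≈ 329.6 µV.
Position in LSBs: (0.6569319 − (-1.35)) × 8192/2.7 = 6089.1800; rounding gives k = 6089.
Reconstructed level: -1.35 + 6089 × 2.7/8192 V = 0.6568725586 V.
e = 0.6569319 − (0.6568725586) = +59.3 µV.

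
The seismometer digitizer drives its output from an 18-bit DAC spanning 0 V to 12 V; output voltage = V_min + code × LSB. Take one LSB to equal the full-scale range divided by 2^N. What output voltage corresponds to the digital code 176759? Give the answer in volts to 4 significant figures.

8.091 V

Range is 12 V. LSB = 12 V / 2^18.
Output = V_min + (176759/262144) × range = 0 + 0.674282 × 12 V
      = 0 + 8.09138 = 8.09138 V.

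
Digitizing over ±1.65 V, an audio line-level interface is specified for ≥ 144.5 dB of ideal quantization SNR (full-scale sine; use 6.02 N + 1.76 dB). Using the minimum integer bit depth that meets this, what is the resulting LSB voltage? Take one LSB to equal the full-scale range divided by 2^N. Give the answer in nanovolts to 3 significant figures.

Full-scale range = 1.65 V − (-1.65 V) = 3.3 V.
6.02 N + 1.76 ≥ 144.5 gives N ≥ 23.711, so the minimum integer is 24.
One LSB is 3.3 V / 16777216 = 197 nV.

197 nV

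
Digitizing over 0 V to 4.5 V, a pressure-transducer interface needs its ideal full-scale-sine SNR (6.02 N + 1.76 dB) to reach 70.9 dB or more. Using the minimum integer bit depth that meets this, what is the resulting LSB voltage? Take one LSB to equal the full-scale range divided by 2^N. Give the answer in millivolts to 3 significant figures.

Span = 4.5 V.
N ≥ (70.9 − 1.76)/6.02 = 11.485 → N_min = 12.
LSB = 4.5 V / 2^12 = 1.10 mV.

1.10 mV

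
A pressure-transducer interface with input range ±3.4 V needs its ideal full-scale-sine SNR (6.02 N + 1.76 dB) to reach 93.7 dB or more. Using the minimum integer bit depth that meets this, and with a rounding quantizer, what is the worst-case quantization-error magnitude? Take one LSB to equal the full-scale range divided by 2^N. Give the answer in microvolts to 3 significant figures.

Full-scale range = 3.4 V − (-3.4 V) = 6.8 V.
N ≥ (93.7 − 1.76)/6.02 = 15.272 → N_min = 16.
One LSB is 6.8 V / 65536 = 103.76 µV.
Max error for round-to-nearest is LSB/2 = 51.9 µV.

51.9 µV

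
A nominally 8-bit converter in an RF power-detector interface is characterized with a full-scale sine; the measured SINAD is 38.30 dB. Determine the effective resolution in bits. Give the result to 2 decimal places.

Inverting SNR = 6.02 N + 1.76: N_eff = (38.30 − 1.76)/6.02 = 6.0698.

6.07 bits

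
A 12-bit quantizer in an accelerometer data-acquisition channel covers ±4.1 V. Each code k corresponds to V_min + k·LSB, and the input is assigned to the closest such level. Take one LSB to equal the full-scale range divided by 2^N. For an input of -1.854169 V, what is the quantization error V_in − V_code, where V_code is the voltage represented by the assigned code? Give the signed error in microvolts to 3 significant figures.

Range = 4.1 − (-4.1) = 8.2 V. LSB = 8.2 V / 2^12 ≈ 2.002 mV.
Position in LSBs: (-1.854169 − (-4.1)) × 4096/8.2 = 1121.8200; rounding gives k = 1122.
V_code = V_min + k × range/2^12 = -4.1 + 1122 × 8.2/4096 = -1.853808594 V.
V_in − V_code = -1.854169 − (-1.853808594) = −360 µV.

−360 µV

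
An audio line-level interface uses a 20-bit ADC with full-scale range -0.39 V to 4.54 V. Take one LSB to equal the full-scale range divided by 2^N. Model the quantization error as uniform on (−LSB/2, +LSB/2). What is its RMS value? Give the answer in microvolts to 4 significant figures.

The full-scale span is 4.54 − (-0.39) = 4.93 V.
LSB = 4.93 V / 2^20 = 4.70161 µV.
RMS of a uniform error over width LSB is LSB/√12 = 1.357 µV.

1.357 µV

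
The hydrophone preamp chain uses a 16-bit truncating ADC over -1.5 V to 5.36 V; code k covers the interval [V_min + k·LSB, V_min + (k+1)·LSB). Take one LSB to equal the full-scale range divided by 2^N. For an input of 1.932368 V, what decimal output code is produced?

The full-scale span is 5.36 − (-1.5) = 6.86 V. LSB = 6.86 V / 2^16 ≈ 104.7 µV.
(V_in − V_min) × 2^16/range = (1.932368 − (-1.5)) × 65536/6.86 = 32790.622.
Floor → code = 32790.

32790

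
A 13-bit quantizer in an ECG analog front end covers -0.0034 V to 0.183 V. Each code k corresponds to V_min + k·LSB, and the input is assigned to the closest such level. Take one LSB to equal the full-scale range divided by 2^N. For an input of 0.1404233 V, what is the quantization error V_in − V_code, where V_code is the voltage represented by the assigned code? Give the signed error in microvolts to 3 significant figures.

Full-scale range = 0.183 V − (-0.0034 V) = 0.1864 V. LSB = 0.1864 V / 2^13 ≈ 22.75 µV.
(V_in − V_min)/LSB = (0.1404233 − (-0.0034)) × 8192/0.1864 = 6320.8180 → nearest code k = 6321.
Reconstructed level: -0.0034 + 6321 × 0.1864/8192 V = 0.1404274414 V.
Error = V_in − V_code = 0.1404233 − (0.1404274414) = −4.14 µV.

−4.14 µV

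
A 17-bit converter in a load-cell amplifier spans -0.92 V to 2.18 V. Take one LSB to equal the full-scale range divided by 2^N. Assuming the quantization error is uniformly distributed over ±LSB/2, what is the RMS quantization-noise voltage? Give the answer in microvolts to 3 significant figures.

Range = 2.18 − (-0.92) = 3.1 V.
Step size = 3.1/131072 V = 23.651 µV.
RMS of a uniform error over width LSB is LSB/√12 = 6.83 µV.

6.83 µV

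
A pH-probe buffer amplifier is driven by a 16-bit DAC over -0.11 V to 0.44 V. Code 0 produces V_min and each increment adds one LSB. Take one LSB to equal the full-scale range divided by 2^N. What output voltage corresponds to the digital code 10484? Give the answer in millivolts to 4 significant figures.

The full-scale span is 0.44 − (-0.11) = 0.55 V. LSB = 0.55 V / 2^16.
Output = V_min + (10484/65536) × range = -0.11 + 0.159973 × 0.55 V
      = -0.11 + 0.0879852 = -0.0220148 V.

-22.01 mV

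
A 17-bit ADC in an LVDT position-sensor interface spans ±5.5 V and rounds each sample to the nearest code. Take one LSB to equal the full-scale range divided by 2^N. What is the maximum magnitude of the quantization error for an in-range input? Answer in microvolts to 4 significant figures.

Range = 5.5 − (-5.5) = 11 V.
One LSB is 11 V / 131072 = 83.9233 µV.
Worst-case error for round-to-nearest is half an LSB: 41.96 µV.

41.96 µV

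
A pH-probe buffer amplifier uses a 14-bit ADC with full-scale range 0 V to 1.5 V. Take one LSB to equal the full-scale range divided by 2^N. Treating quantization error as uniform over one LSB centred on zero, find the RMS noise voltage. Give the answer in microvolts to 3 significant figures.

Full-scale range = 1.5 V.
Step size = 1.5/16384 V = 91.553 µV.
σ_q = LSB/√12 = 91.553 µV/3.4641 = 26.4 µV.

26.4 µV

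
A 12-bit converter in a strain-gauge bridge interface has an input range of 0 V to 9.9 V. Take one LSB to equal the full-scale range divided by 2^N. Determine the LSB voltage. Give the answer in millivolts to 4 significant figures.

Span = 9.9 V.
2^12 = 4096 levels.
One LSB is 9.9 V / 4096 = 2.417 mV.

2.417 mV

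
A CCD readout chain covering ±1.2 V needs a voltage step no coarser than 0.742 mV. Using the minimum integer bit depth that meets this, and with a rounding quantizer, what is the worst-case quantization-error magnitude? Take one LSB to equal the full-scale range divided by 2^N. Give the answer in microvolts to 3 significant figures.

Span: 1.2 V − (-1.2 V) = 2.4 V.
2.4 V / 0.742 mV = 3235. Since 2^11 = 2048 and 2^12 = 4096, N = 12.
Step size = 2.4/4096 V = 0.58594 mV.
Half an LSB is 293 µV.

293 µV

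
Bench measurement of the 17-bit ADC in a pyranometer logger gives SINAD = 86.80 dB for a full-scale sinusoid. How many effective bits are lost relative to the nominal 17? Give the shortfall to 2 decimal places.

ENOB = (SINAD − 1.76)/6.02 = (86.80 − 1.76)/6.02 = 14.1262 bits.
17 − 14.1262 = 2.87 bits below nominal.

2.87 bits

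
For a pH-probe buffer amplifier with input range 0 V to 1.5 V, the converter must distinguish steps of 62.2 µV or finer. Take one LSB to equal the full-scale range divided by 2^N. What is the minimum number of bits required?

V_FS = 1.5 V.
Levels needed ≥ 1.5/62.2 µV = 24120. 2^15 = 32768 suffices, so N_min = 15.

15 bits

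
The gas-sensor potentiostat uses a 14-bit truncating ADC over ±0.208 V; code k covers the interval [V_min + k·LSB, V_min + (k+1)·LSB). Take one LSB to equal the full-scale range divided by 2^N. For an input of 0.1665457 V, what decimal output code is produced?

Range = 0.208 − (-0.208) = 0.416 V. LSB = 0.416 V / 2^14 ≈ 25.39 µV.
V_in − V_min = 0.1665457 − (-0.208) = 0.3745457 V.
Divide by LSB: 0.3745457 × 16384/0.416 = 14751.3383.
Truncating gives code 14751.

14751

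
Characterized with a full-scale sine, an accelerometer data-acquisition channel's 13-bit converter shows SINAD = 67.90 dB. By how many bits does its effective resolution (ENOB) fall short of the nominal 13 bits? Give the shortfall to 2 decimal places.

ENOB = (SINAD − 1.76)/6.02 = (67.90 − 1.76)/6.02 = 10.9867 bits.
Lost resolution: 13 − 10.9867 = 2.0133 bits.

2.01 bits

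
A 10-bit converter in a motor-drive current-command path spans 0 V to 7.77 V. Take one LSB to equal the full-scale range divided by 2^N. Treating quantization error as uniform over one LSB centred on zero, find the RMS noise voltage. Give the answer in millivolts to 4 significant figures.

2.190 mV

Span = 7.77 V.
LSB = 7.77 V / 2^10 = 7.58789 mV.
RMS of a uniform error over width LSB is LSB/√12 = 2.190 mV.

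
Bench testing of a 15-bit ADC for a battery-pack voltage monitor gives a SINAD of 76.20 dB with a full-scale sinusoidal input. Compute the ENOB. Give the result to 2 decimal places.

(76.20 − 1.76) / 6.02 = 74.44/6.02 = 12.3654 effective bits.

12.37 bits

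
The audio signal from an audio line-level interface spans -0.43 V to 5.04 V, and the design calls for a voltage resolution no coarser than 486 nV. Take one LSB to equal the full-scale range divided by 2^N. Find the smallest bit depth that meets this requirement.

Range = 5.04 − (-0.43) = 5.47 V.
Required number of levels: 5.47/486 nV = 1.1255e7; smallest N with 2^N ≥ that is 24.

24 bits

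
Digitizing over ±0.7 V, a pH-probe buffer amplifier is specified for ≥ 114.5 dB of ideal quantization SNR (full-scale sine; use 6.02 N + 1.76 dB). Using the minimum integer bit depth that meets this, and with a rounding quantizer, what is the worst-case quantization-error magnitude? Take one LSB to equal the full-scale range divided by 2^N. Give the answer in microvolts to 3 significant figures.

1.34 µV

The full-scale span is 0.7 − (-0.7) = 1.4 V.
N ≥ (114.5 − 1.76)/6.02 = 18.728 → N_min = 19.
One LSB is 1.4 V / 524288 = 2.6703 µV.
Half an LSB is 1.34 µV.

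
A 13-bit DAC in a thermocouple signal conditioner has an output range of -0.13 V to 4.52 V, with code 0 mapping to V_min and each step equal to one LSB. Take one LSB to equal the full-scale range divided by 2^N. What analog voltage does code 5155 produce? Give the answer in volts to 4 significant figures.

2.796 V

Span: 4.52 V − (-0.13 V) = 4.65 V. LSB = 4.65 V / 2^13.
V_out = -0.13 + 5155 × (4.65/8192) V
      = -0.13 V + 2.92612 V = 2.79612 V.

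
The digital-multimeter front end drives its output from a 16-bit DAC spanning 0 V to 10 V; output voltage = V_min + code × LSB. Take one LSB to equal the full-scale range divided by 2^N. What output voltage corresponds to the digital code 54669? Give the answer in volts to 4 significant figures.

8.342 V

Span = 10 V. LSB = 10 V / 2^16.
Output = V_min + (54669/65536) × range = 0 + 0.834183 × 10 V
      = 0 V + 8.34183 V = 8.34183 V.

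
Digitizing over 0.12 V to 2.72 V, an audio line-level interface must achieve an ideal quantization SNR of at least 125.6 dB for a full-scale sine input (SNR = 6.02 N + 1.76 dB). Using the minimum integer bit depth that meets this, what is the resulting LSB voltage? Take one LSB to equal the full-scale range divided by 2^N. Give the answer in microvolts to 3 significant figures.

1.24 µV

Span: 2.72 V − (0.12 V) = 2.6 V.
Required N = ⌈(125.6 − 1.76)/6.02⌉ = ⌈20.571⌉ = 21.
One LSB is 2.6 V / 2097152 = 1.24 µV.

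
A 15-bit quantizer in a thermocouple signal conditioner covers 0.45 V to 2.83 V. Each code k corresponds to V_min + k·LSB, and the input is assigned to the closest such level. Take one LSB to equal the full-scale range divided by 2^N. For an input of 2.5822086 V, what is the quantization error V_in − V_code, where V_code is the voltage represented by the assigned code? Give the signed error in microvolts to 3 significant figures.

Span: 2.83 V − (0.45 V) = 2.38 V. LSB = 2.38 V / 2^15 ≈ 72.63 µV.
(2.5822086 − (0.45)) / LSB = 2.1322086 × 32768/2.38 = 29356.3913. Nearest integer: k = 29356.
V_code = 0.45 + (29356/32768) × 2.38 = 2.5821801758 V.
e = 2.5822086 − (2.5821801758) = +28.4 µV.

+28.4 µV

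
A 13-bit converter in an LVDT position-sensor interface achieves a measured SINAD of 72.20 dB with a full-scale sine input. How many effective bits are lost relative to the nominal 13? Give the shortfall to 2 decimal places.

Effective bits = (72.20 − 1.76)/6.02 = 11.7010.
Lost resolution: 13 − 11.7010 = 1.2990 bits.

1.30 bits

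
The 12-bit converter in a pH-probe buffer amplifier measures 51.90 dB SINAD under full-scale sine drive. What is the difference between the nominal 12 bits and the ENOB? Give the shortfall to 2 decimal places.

Effective bits = (51.90 − 1.76)/6.02 = 8.3289.
Shortfall = 12 − 8.3289 = 3.6711 bits.

3.67 bits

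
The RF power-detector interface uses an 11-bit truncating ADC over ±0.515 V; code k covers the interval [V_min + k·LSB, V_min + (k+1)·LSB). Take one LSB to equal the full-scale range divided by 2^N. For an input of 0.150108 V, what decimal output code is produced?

1322

The full-scale span is 0.515 − (-0.515) = 1.03 V. LSB = 1.03 V / 2^11 ≈ 0.5029 mV.
V_in − V_min = 0.150108 − (-0.515) = 0.665108 V.
Divide by LSB: 0.665108 × 2048/1.03 = 1322.4672.
Truncating gives code 1322.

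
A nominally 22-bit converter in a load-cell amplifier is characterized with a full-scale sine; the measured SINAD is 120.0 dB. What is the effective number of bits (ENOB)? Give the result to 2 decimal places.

ENOB = (SINAD − 1.76) / 6.02 = (120.0 − 1.76) / 6.02 = 118.24 / 6.02 = 19.6412.

19.64 bits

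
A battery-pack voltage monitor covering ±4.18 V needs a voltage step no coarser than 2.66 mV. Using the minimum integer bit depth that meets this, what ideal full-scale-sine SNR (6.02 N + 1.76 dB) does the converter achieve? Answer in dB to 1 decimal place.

The full-scale span is 4.18 − (-4.18) = 8.36 V.
8.36 V / 2.66 mV = 3143. Since 2^11 = 2048 and 2^12 = 4096, N = 12.
6.02(12) + 1.76 = 74.00 dB.

74.0 dB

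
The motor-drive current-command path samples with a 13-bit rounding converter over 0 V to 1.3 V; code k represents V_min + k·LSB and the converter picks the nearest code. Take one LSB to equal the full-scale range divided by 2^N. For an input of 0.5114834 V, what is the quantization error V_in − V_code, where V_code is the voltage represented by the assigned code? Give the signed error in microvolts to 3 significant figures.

+21.0 µV

V_FS = 1.3 V. LSB = 1.3 V / 2^13 ≈ 158.7 µV.
(0.5114834 − (0)) / LSB = 0.5114834 × 8192/1.3 = 3223.1323. Nearest integer: k = 3223.
V_code = 0 + (3223/8192) × 1.3 = 0.5114624023 V.
e = 0.5114834 − (0.5114624023) = +21.0 µV.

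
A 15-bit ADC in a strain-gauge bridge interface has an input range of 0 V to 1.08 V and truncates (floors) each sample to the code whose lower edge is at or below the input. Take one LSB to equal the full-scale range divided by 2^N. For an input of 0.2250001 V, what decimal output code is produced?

Full-scale range = 1.08 V. LSB = 1.08 V / 2^15 ≈ 32.96 µV.
V_in − V_min = 0.2250001 − (0) = 0.2250001 V.
Divide by LSB: 0.2250001 × 32768/1.08 = 6826.6697.
Truncating gives code 6826.

6826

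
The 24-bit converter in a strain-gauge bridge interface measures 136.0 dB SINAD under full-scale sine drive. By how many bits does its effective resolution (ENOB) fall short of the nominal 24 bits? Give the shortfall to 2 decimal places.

1.70 bits

N_eff = (136.0 − 1.76)/6.02 = 22.2990 bits.
Lost resolution: 24 − 22.2990 = 1.7010 bits.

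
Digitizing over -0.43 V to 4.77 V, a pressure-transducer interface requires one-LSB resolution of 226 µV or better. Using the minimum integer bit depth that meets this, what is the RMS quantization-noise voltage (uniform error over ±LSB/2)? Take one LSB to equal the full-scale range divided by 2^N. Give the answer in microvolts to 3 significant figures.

45.8 µV

The full-scale span is 4.77 − (-0.43) = 5.2 V.
Required number of levels: 5.2/226 µV = 23009; smallest N with 2^N ≥ that is 15.
Step size = 5.2/32768 V = 158.69 µV.
RMS noise = LSB/√12 = 45.8 µV.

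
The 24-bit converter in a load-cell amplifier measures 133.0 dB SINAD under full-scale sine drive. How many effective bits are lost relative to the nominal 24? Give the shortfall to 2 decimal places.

2.20 bits

ENOB = (SINAD − 1.76)/6.02 = (133.0 − 1.76)/6.02 = 21.8007 bits.
24 − 21.8007 = 2.20 bits below nominal.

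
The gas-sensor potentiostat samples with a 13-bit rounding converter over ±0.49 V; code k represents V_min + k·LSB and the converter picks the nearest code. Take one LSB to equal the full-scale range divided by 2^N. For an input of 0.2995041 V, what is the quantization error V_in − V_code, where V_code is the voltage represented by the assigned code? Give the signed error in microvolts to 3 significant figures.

Range = 0.49 − (-0.49) = 0.98 V. LSB = 0.98 V / 2^13 ≈ 119.6 µV.
(V_in − V_min)/LSB = (0.2995041 − (-0.49)) × 8192/0.98 = 6599.6098 → nearest code k = 6600.
V_code = -0.49 + (6600/8192) × 0.98 = 0.2995507813 V.
Error = V_in − V_code = 0.2995041 − (0.2995507813) = −46.7 µV.

−46.7 µV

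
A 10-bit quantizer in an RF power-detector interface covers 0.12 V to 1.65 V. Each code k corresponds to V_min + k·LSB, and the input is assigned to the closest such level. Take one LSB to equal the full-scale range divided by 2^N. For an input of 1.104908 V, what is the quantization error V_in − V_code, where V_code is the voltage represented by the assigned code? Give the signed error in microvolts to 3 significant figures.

+269 µV

Range = 1.65 − (0.12) = 1.53 V. LSB = 1.53 V / 2^10 ≈ 1.494 mV.
Position in LSBs: (1.104908 − (0.12)) × 1024/1.53 = 659.1803; rounding gives k = 659.
V_code = V_min + k × range/2^10 = 0.12 + 659 × 1.53/1024 = 1.104638672 V.
Error = V_in − V_code = 1.104908 − (1.104638672) = +269 µV.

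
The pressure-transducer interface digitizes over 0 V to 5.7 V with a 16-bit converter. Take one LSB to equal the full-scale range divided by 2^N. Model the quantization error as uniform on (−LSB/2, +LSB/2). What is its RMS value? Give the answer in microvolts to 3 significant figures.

Full-scale range = 5.7 V.
LSB = 5.7 V / 2^16 = 86.975 µV.
σ_q = LSB/√12 = 86.975 µV/3.4641 = 25.1 µV.

25.1 µV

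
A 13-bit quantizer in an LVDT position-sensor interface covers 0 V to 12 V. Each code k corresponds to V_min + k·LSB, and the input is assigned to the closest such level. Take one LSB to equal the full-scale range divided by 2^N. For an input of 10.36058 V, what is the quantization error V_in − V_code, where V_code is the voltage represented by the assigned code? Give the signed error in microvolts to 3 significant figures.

Full-scale range = 12 V. LSB = 12 V / 2^13 ≈ 1.465 mV.
(10.36058 − (0)) / LSB = 10.36058 × 8192/12 = 7072.8226. Nearest integer: k = 7073.
V_code = 0 + (7073/8192) × 12 = 10.36083984 V.
e = 10.36058 − (10.36083984) = −260 µV.

−260 µV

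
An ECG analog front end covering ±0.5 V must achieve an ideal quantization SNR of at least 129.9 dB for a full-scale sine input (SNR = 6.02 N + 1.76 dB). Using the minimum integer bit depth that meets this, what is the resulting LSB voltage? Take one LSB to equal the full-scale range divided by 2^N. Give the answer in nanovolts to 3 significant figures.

238 nV

Span: 0.5 V − (-0.5 V) = 1 V.
N ≥ (129.9 − 1.76)/6.02 = 21.286 → N_min = 22.
One LSB is 1 V / 4194304 = 238 nV.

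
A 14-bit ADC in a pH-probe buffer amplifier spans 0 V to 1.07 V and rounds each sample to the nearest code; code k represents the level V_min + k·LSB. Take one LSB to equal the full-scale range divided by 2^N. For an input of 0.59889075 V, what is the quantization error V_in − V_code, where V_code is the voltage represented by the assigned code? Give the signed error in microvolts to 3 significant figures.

+19.9 µV

Span = 1.07 V. LSB = 1.07 V / 2^14 ≈ 65.31 µV.
Position in LSBs: (0.59889075 − (0)) × 16384/1.07 = 9170.3047; rounding gives k = 9170.
V_code = V_min + k × range/2^14 = 0 + 9170 × 1.07/16384 = 0.59887084961 V.
e = 0.59889075 − (0.59887084961) = +19.9 µV.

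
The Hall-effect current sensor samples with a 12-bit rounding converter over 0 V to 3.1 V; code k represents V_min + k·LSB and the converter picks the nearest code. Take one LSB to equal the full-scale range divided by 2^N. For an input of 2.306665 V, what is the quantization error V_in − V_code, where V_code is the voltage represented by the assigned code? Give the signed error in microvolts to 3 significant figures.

−171 µV

V_FS = 3.1 V. LSB = 3.1 V / 2^12 ≈ 0.7568 mV.
(V_in − V_min)/LSB = (2.306665 − (0)) × 4096/3.1 = 3047.7741 → nearest code k = 3048.
Reconstructed level: 0 + 3048 × 3.1/4096 V = 2.306835938 V.
e = 2.306665 − (2.306835938) = −171 µV.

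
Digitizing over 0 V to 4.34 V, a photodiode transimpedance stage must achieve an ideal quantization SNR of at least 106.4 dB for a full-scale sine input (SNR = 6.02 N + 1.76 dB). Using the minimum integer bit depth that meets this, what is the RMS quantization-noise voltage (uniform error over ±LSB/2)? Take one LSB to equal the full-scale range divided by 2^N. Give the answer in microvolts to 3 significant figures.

4.78 µV

Span = 4.34 V.
6.02 N + 1.76 ≥ 106.4 gives N ≥ 17.382, so the minimum integer is 18.
LSB = 4.34 V / 2^18 = 16.556 µV.
RMS noise = LSB/√12 = 4.78 µV.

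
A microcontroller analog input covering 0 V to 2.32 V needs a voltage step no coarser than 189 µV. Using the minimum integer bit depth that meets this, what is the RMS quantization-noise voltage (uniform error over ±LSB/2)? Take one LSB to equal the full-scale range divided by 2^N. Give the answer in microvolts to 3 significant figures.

40.9 µV

Range is 2.32 V.
Need 2^N ≥ 2.32 V / 189 µV = 12280 → N_min = 14.
One LSB is 2.32 V / 16384 = 141.60 µV.
RMS noise = LSB/√12 = 40.9 µV.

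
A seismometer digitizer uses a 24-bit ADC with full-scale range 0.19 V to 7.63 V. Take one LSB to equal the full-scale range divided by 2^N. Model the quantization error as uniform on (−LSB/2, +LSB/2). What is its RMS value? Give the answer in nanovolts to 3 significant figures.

Range = 7.63 − (0.19) = 7.44 V.
LSB = 7.44 V ÷ 2^24 = 7.44/16777216 V = 443.46 nV.
σ_q = LSB/√12 = 443.46 nV/3.4641 = 128 nV.

128 nV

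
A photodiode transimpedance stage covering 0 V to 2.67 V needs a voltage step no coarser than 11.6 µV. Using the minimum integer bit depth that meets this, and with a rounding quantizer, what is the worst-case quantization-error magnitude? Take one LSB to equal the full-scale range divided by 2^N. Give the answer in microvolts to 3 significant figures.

5.09 µV

Full-scale range = 2.67 V.
2.67 V / 11.6 µV = 230200. Since 2^17 = 131072 and 2^18 = 262144, N = 18.
LSB = 2.67 V ÷ 2^18 = 2.67/262144 V = 10.185 µV.
|e|_max = LSB/2 = 5.09 µV.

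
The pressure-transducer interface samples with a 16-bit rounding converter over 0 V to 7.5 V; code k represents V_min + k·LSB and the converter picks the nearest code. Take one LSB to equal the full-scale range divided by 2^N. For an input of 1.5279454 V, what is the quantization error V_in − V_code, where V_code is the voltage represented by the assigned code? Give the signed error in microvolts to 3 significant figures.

+44.7 µV

V_FS = 7.5 V. LSB = 7.5 V / 2^16 ≈ 114.4 µV.
(1.5279454 − (0)) / LSB = 1.5279454 × 65536/7.5 = 13351.3906. Nearest integer: k = 13351.
V_code = 0 + (13351/65536) × 7.5 = 1.5279006958 V.
Error = V_in − V_code = 1.5279454 − (1.5279006958) = +44.7 µV.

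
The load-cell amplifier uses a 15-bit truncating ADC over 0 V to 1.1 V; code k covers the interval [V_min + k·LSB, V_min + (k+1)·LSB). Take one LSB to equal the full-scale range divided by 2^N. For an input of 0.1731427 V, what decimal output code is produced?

Range is 1.1 V. LSB = 1.1 V / 2^15 ≈ 33.57 µV.
code = ⌊(V_in − V_min)/LSB⌋ = ⌊(V_in − V_min) × 2^15 / range⌋
     = ⌊(0.1731427 − (0)) × 32768 / 1.1⌋ = ⌊0.1731427 × 32768/1.1⌋
     = ⌊5157.764⌋ = 5157.

5157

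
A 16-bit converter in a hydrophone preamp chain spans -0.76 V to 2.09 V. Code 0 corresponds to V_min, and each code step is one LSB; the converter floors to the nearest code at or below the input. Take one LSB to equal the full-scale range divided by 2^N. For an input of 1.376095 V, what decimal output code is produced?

Full-scale range = 2.09 V − (-0.76 V) = 2.85 V. LSB = 2.85 V / 2^16 ≈ 43.49 µV.
V_in − V_min = 1.376095 − (-0.76) = 2.136095 V.
Divide by LSB: 2.136095 × 65536/2.85 = 49119.6919.
Truncating gives code 49119.

49119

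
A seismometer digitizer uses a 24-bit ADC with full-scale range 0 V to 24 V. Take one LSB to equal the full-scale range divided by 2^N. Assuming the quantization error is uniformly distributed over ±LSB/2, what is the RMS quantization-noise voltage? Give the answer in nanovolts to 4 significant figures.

413.0 nV

V_FS = 24 V.
Step size = 24/16777216 V = 1.43051 µV.
RMS of a uniform error over width LSB is LSB/√12 = 413.0 nV.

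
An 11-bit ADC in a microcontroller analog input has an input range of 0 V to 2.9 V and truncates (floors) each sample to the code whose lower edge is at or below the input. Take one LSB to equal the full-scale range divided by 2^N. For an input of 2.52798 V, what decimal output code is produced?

V_FS = 2.9 V. LSB = 2.9 V / 2^11 ≈ 1.416 mV.
(V_in − V_min) × 2^11/range = (2.52798 − (0)) × 2048/2.9 = 1785.277.
Floor → code = 1785.

1785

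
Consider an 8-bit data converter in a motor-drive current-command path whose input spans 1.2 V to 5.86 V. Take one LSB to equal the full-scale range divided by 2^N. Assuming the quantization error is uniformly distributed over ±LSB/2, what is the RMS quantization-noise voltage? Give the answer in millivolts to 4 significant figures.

5.255 mV

The full-scale span is 5.86 − (1.2) = 4.66 V.
LSB = 4.66 V / 2^8 = 18.2031 mV.
RMS of a uniform error over width LSB is LSB/√12 = 5.255 mV.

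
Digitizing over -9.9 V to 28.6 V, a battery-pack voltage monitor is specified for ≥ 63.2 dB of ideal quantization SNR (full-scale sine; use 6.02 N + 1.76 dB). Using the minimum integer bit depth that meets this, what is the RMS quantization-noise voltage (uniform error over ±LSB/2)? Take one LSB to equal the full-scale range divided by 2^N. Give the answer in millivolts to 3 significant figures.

The full-scale span is 28.6 − (-9.9) = 38.5 V.
Required N = ⌈(63.2 − 1.76)/6.02⌉ = ⌈10.206⌉ = 11.
Step size = 38.5/2048 V = 18.799 mV.
RMS noise = LSB/√12 = 5.43 mV.

5.43 mV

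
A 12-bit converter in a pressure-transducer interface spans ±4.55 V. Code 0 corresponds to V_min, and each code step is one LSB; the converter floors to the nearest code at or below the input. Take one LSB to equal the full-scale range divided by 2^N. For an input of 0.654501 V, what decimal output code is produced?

The full-scale span is 4.55 − (-4.55) = 9.1 V. LSB = 9.1 V / 2^12 ≈ 2.222 mV.
code = ⌊(V_in − V_min)/LSB⌋ = ⌊(V_in − V_min) × 2^12 / range⌋
     = ⌊(0.654501 − (-4.55)) × 4096 / 9.1⌋ = ⌊5.204501 × 4096/9.1⌋
     = ⌊2342.597⌋ = 2342.

2342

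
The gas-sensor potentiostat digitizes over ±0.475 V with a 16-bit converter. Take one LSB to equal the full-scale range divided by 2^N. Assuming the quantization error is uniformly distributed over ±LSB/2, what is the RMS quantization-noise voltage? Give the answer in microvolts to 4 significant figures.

4.185 µV

The full-scale span is 0.475 − (-0.475) = 0.95 V.
LSB = 0.95 V / 2^16 = 14.4958 µV.
RMS of a uniform error over width LSB is LSB/√12 = 4.185 µV.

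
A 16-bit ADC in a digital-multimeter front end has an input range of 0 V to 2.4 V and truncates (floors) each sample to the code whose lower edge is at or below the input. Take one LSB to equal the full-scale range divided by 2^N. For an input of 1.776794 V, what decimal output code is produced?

Range is 2.4 V. LSB = 2.4 V / 2^16 ≈ 36.62 µV.
code = ⌊(V_in − V_min)/LSB⌋ = ⌊(V_in − V_min) × 2^16 / range⌋
     = ⌊(1.776794 − (0)) × 65536 / 2.4⌋ = ⌊1.776794 × 65536/2.4⌋
     = ⌊48518.321⌋ = 48518.

48518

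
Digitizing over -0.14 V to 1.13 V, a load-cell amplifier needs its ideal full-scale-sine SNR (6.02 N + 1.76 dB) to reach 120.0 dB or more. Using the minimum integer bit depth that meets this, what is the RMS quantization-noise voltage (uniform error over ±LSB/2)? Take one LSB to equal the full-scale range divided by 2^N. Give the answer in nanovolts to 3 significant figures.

350 nV

Full-scale range = 1.13 V − (-0.14 V) = 1.27 V.
6.02 N + 1.76 ≥ 120.0 gives N ≥ 19.641, so the minimum integer is 20.
LSB = 1.27 V / 2^20 = 1.2112 µV.
RMS noise = LSB/√12 = 350 nV.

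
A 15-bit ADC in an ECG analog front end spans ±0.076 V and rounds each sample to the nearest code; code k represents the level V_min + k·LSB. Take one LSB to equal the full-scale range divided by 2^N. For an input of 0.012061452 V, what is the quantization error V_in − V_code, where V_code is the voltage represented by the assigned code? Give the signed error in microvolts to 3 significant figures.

Range = 0.076 − (-0.076) = 0.152 V. LSB = 0.152 V / 2^15 ≈ 4.639 µV.
(0.012061452 − (-0.076)) / LSB = 0.088061452 × 32768/0.152 = 18984.1951. Nearest integer: k = 18984.
Reconstructed level: -0.076 + 18984 × 0.152/32768 V = 0.012060546875 V.
V_in − V_code = 0.012061452 − (0.012060546875) = +0.905 µV.

+0.905 µV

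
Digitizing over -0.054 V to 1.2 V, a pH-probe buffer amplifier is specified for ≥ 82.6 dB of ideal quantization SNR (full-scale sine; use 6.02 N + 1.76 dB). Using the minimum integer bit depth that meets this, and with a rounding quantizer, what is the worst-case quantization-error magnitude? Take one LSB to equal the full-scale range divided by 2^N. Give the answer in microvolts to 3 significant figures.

38.3 µV

The full-scale span is 1.2 − (-0.054) = 1.254 V.
N ≥ (82.6 − 1.76)/6.02 = 13.429 → N_min = 14.
LSB = 1.254 V ÷ 2^14 = 1.254/16384 V = 76.538 µV.
|e|_max = LSB/2 = 38.3 µV.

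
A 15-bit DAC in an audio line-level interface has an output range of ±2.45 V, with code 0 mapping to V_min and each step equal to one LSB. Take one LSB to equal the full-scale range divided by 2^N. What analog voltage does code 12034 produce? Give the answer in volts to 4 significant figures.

-0.6505 V

Span: 2.45 V − (-2.45 V) = 4.9 V. LSB = 4.9 V / 2^15.
V_out = -2.45 + 12034 × (4.9/32768) V
      = -2.45 + 1.79952 = -0.650482 V.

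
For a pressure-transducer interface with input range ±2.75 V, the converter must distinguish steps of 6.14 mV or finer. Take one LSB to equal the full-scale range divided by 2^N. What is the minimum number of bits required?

10 bits

Full-scale range = 2.75 V − (-2.75 V) = 5.5 V.
5.5 V / 6.14 mV = 895.8. Since 2^9 = 512 and 2^10 = 1024, N = 10.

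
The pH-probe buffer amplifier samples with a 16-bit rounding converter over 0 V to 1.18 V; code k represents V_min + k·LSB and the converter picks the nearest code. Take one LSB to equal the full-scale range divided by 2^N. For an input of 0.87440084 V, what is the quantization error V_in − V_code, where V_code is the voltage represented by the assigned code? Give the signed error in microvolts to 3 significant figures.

+6.00 µV

Full-scale range = 1.18 V. LSB = 1.18 V / 2^16 ≈ 18.01 µV.
(V_in − V_min)/LSB = (0.87440084 − (0)) × 65536/1.18 = 48563.3334 → nearest code k = 48563.
Reconstructed level: 0 + 48563 × 1.18/65536 V = 0.87439483643 V.
V_in − V_code = 0.87440084 − (0.87439483643) = +6.00 µV.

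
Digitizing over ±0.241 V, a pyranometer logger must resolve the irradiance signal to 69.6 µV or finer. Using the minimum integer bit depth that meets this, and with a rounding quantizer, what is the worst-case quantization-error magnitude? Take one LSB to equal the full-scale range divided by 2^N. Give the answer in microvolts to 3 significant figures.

Range = 0.241 − (-0.241) = 0.482 V.
0.482 V / 69.6 µV = 6925. Since 2^12 = 4096 and 2^13 = 8192, N = 13.
LSB = 0.482 V ÷ 2^13 = 0.482/8192 V = 58.838 µV.
|e|_max = LSB/2 = 29.4 µV.

29.4 µV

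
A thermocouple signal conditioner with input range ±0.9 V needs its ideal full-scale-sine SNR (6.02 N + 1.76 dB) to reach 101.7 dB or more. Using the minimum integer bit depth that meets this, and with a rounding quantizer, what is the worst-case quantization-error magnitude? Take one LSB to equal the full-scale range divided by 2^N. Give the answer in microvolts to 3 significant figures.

6.87 µV

Full-scale range = 0.9 V − (-0.9 V) = 1.8 V.
Solving 6.02 N ≥ 101.7 − 1.76: N ≥ 16.601. Round up → N = 17.
LSB = 1.8 V ÷ 2^17 = 1.8/131072 V = 13.733 µV.
Max error for round-to-nearest is LSB/2 = 6.87 µV.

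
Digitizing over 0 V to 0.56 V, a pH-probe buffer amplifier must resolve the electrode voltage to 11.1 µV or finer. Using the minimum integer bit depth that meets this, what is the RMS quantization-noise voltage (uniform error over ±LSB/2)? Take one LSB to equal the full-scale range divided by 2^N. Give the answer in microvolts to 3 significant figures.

2.47 µV

Full-scale range = 0.56 V.
0.56 V / 11.1 µV = 50450. Since 2^15 = 32768 and 2^16 = 65536, N = 16.
LSB = 0.56 V / 2^16 = 8.5449 µV.
V_rms = LSB/√12 = 2.47 µV.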